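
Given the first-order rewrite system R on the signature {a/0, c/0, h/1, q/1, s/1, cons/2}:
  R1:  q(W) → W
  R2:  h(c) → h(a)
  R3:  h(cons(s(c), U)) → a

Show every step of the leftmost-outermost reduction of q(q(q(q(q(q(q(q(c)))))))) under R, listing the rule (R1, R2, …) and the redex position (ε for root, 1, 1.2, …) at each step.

c

1. q(q(q(q(q(q(q(q(c))))))))  →  q(q(q(q(q(q(q(c)))))))   [R1 at ε]
2. q(q(q(q(q(q(q(c)))))))  →  q(q(q(q(q(q(c))))))   [R1 at ε]
3. q(q(q(q(q(q(c))))))  →  q(q(q(q(q(c)))))   [R1 at ε]
4. q(q(q(q(q(c)))))  →  q(q(q(q(c))))   [R1 at ε]
5. q(q(q(q(c))))  →  q(q(q(c)))   [R1 at ε]
6. q(q(q(c)))  →  q(q(c))   [R1 at ε]
7. q(q(c))  →  q(c)   [R1 at ε]
8. q(c)  →  c   [R1 at ε]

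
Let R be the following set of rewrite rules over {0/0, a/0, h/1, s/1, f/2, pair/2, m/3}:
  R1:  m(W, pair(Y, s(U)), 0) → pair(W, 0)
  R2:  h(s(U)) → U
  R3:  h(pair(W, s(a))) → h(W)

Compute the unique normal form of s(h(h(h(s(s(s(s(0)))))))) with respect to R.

1. s(h(h(h(s(s(s(s(0))))))))  →  s(h(h(s(s(s(0))))))   [R2 at 1.1.1]
2. s(h(h(s(s(s(0))))))  →  s(h(s(s(0))))   [R2 at 1.1]
3. s(h(s(s(0))))  →  s(s(0))   [R2 at 1]

s(s(0))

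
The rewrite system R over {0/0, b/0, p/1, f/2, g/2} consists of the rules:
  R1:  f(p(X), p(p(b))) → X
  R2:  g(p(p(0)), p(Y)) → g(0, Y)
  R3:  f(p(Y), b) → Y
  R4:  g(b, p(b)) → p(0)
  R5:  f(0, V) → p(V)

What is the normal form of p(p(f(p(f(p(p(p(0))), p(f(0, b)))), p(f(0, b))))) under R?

1. p(p(f(p(f(p(p(p(0))), p(f(0, b)))), p(f(0, b)))))  →  p(p(f(p(f(p(p(p(0))), p(p(b)))), p(f(0, b)))))   [R5 at 1.1.1.1.2.1]
2. p(p(f(p(f(p(p(p(0))), p(p(b)))), p(f(0, b)))))  →  p(p(f(p(p(p(0))), p(f(0, b)))))   [R1 at 1.1.1.1]
3. p(p(f(p(p(p(0))), p(f(0, b)))))  →  p(p(f(p(p(p(0))), p(p(b)))))   [R5 at 1.1.2.1]
4. p(p(f(p(p(p(0))), p(p(b)))))  →  p(p(p(p(0))))   [R1 at 1.1]

p(p(p(p(0))))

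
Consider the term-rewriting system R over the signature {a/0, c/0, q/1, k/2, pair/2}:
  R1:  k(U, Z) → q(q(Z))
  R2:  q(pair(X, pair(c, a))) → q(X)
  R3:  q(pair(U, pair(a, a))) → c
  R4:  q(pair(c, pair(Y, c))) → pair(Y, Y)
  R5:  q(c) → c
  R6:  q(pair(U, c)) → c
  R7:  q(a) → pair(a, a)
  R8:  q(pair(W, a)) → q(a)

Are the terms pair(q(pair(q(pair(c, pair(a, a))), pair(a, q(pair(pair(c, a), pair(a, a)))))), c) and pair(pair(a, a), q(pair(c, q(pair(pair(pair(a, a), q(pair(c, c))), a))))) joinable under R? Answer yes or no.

yes — NF(t₁) = pair(pair(a, a), c), NF(t₂) = pair(pair(a, a), c)

Reduce t₁ = pair(q(pair(q(pair(c, pair(a, a))), pair(a, q(pair(pair(c, a), pair(a, a)))))), c):
1. pair(q(pair(q(pair(c, pair(a, a))), pair(a, q(pair(pair(c, a), pair(a, a)))))), c)  →  pair(q(pair(c, pair(a, q(pair(pair(c, a), pair(a, a)))))), c)   [R3 at 1.1.1]
2. pair(q(pair(c, pair(a, q(pair(pair(c, a), pair(a, a)))))), c)  →  pair(q(pair(c, pair(a, c))), c)   [R3 at 1.1.2.2]
3. pair(q(pair(c, pair(a, c))), c)  →  pair(pair(a, a), c)   [R4 at 1]

Reduce t₂ = pair(pair(a, a), q(pair(c, q(pair(pair(pair(a, a), q(pair(c, c))), a))))):
1. pair(pair(a, a), q(pair(c, q(pair(pair(pair(a, a), q(pair(c, c))), a)))))  →  pair(pair(a, a), q(pair(c, q(a))))   [R8 at 2.1.2]
2. pair(pair(a, a), q(pair(c, q(a))))  →  pair(pair(a, a), q(pair(c, pair(a, a))))   [R7 at 2.1.2]
3. pair(pair(a, a), q(pair(c, pair(a, a))))  →  pair(pair(a, a), c)   [R3 at 2]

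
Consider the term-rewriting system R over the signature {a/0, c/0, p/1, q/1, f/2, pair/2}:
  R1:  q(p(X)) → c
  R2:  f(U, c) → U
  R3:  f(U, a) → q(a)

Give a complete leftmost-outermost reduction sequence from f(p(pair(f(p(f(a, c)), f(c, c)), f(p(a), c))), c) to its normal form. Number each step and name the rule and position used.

p(pair(p(a), p(a)))

1. f(p(pair(f(p(f(a, c)), f(c, c)), f(p(a), c))), c)  →  p(pair(f(p(f(a, c)), f(c, c)), f(p(a), c)))   [R2 at ε]
2. p(pair(f(p(f(a, c)), f(c, c)), f(p(a), c)))  →  p(pair(f(p(a), f(c, c)), f(p(a), c)))   [R2 at 1.1.1.1]
3. p(pair(f(p(a), f(c, c)), f(p(a), c)))  →  p(pair(f(p(a), c), f(p(a), c)))   [R2 at 1.1.2]
4. p(pair(f(p(a), c), f(p(a), c)))  →  p(pair(p(a), f(p(a), c)))   [R2 at 1.1]
5. p(pair(p(a), f(p(a), c)))  →  p(pair(p(a), p(a)))   [R2 at 1.2]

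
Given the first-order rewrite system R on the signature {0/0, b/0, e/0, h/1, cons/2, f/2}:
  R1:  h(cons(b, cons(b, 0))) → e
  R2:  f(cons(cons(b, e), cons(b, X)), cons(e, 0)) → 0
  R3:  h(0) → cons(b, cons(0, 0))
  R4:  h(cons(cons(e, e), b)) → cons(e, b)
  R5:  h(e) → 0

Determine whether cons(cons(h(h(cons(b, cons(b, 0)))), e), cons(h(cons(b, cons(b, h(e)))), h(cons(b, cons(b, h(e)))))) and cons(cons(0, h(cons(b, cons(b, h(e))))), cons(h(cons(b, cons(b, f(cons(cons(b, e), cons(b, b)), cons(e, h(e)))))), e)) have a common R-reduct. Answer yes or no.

yes — NF(t₁) = cons(cons(0, e), cons(e, e)), NF(t₂) = cons(cons(0, e), cons(e, e))

Reduce t₁ = cons(cons(h(h(cons(b, cons(b, 0)))), e), cons(h(cons(b, cons(b, h(e)))), h(cons(b, cons(b, h(e)))))):
1. cons(cons(h(h(cons(b, cons(b, 0)))), e), cons(h(cons(b, cons(b, h(e)))), h(cons(b, cons(b, h(e))))))  →  cons(cons(h(e), e), cons(h(cons(b, cons(b, h(e)))), h(cons(b, cons(b, h(e))))))   [R1 at 1.1.1]
2. cons(cons(h(e), e), cons(h(cons(b, cons(b, h(e)))), h(cons(b, cons(b, h(e))))))  →  cons(cons(0, e), cons(h(cons(b, cons(b, h(e)))), h(cons(b, cons(b, h(e))))))   [R5 at 1.1]
3. cons(cons(0, e), cons(h(cons(b, cons(b, h(e)))), h(cons(b, cons(b, h(e))))))  →  cons(cons(0, e), cons(h(cons(b, cons(b, 0))), h(cons(b, cons(b, h(e))))))   [R5 at 2.1.1.2.2]
4. cons(cons(0, e), cons(h(cons(b, cons(b, 0))), h(cons(b, cons(b, h(e))))))  →  cons(cons(0, e), cons(e, h(cons(b, cons(b, h(e))))))   [R1 at 2.1]
5. cons(cons(0, e), cons(e, h(cons(b, cons(b, h(e))))))  →  cons(cons(0, e), cons(e, h(cons(b, cons(b, 0)))))   [R5 at 2.2.1.2.2]
6. cons(cons(0, e), cons(e, h(cons(b, cons(b, 0)))))  →  cons(cons(0, e), cons(e, e))   [R1 at 2.2]

Reduce t₂ = cons(cons(0, h(cons(b, cons(b, h(e))))), cons(h(cons(b, cons(b, f(cons(cons(b, e), cons(b, b)), cons(e, h(e)))))), e)):
1. cons(cons(0, h(cons(b, cons(b, h(e))))), cons(h(cons(b, cons(b, f(cons(cons(b, e), cons(b, b)), cons(e, h(e)))))), e))  →  cons(cons(0, h(cons(b, cons(b, 0)))), cons(h(cons(b, cons(b, f(cons(cons(b, e), cons(b, b)), cons(e, h(e)))))), e))   [R5 at 1.2.1.2.2]
2. cons(cons(0, h(cons(b, cons(b, 0)))), cons(h(cons(b, cons(b, f(cons(cons(b, e), cons(b, b)), cons(e, h(e)))))), e))  →  cons(cons(0, e), cons(h(cons(b, cons(b, f(cons(cons(b, e), cons(b, b)), cons(e, h(e)))))), e))   [R1 at 1.2]
3. cons(cons(0, e), cons(h(cons(b, cons(b, f(cons(cons(b, e), cons(b, b)), cons(e, h(e)))))), e))  →  cons(cons(0, e), cons(h(cons(b, cons(b, f(cons(cons(b, e), cons(b, b)), cons(e, 0))))), e))   [R5 at 2.1.1.2.2.2.2]
4. cons(cons(0, e), cons(h(cons(b, cons(b, f(cons(cons(b, e), cons(b, b)), cons(e, 0))))), e))  →  cons(cons(0, e), cons(h(cons(b, cons(b, 0))), e))   [R2 at 2.1.1.2.2]
5. cons(cons(0, e), cons(h(cons(b, cons(b, 0))), e))  →  cons(cons(0, e), cons(e, e))   [R1 at 2.1]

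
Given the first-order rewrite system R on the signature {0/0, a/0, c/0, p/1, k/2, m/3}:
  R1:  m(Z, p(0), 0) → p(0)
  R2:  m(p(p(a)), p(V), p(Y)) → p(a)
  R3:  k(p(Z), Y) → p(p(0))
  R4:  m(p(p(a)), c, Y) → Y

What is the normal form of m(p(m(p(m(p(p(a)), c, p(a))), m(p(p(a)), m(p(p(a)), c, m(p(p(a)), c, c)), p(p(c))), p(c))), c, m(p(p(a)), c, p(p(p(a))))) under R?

p(p(p(a)))

1. m(p(m(p(m(p(p(a)), c, p(a))), m(p(p(a)), m(p(p(a)), c, m(p(p(a)), c, c)), p(p(c))), p(c))), c, m(p(p(a)), c, p(p(p(a)))))  →  m(p(m(p(p(a)), m(p(p(a)), m(p(p(a)), c, m(p(p(a)), c, c)), p(p(c))), p(c))), c, m(p(p(a)), c, p(p(p(a)))))   [R4 at 1.1.1.1]
2. m(p(m(p(p(a)), m(p(p(a)), m(p(p(a)), c, m(p(p(a)), c, c)), p(p(c))), p(c))), c, m(p(p(a)), c, p(p(p(a)))))  →  m(p(m(p(p(a)), m(p(p(a)), m(p(p(a)), c, c), p(p(c))), p(c))), c, m(p(p(a)), c, p(p(p(a)))))   [R4 at 1.1.2.2]
3. m(p(m(p(p(a)), m(p(p(a)), m(p(p(a)), c, c), p(p(c))), p(c))), c, m(p(p(a)), c, p(p(p(a)))))  →  m(p(m(p(p(a)), m(p(p(a)), c, p(p(c))), p(c))), c, m(p(p(a)), c, p(p(p(a)))))   [R4 at 1.1.2.2]
4. m(p(m(p(p(a)), m(p(p(a)), c, p(p(c))), p(c))), c, m(p(p(a)), c, p(p(p(a)))))  →  m(p(m(p(p(a)), p(p(c)), p(c))), c, m(p(p(a)), c, p(p(p(a)))))   [R4 at 1.1.2]
5. m(p(m(p(p(a)), p(p(c)), p(c))), c, m(p(p(a)), c, p(p(p(a)))))  →  m(p(p(a)), c, m(p(p(a)), c, p(p(p(a)))))   [R2 at 1.1]
6. m(p(p(a)), c, m(p(p(a)), c, p(p(p(a)))))  →  m(p(p(a)), c, p(p(p(a))))   [R4 at ε]
7. m(p(p(a)), c, p(p(p(a))))  →  p(p(p(a)))   [R4 at ε]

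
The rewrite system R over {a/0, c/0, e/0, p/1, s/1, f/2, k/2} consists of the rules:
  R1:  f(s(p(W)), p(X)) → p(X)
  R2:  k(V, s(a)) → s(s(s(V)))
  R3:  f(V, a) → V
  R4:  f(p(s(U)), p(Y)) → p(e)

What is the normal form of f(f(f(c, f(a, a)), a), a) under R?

1. f(f(f(c, f(a, a)), a), a)  →  f(f(c, f(a, a)), a)   [R3 at ε]
2. f(f(c, f(a, a)), a)  →  f(c, f(a, a))   [R3 at ε]
3. f(c, f(a, a))  →  f(c, a)   [R3 at 2]
4. f(c, a)  →  c   [R3 at ε]

c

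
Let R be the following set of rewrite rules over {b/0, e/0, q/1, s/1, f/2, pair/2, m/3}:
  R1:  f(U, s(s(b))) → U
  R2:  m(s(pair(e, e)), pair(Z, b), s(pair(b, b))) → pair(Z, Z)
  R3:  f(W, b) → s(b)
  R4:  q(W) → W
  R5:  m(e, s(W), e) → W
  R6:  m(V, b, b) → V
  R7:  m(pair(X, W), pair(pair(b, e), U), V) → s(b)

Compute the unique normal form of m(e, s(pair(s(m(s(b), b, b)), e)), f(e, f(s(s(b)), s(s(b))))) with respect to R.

1. m(e, s(pair(s(m(s(b), b, b)), e)), f(e, f(s(s(b)), s(s(b)))))  →  m(e, s(pair(s(s(b)), e)), f(e, f(s(s(b)), s(s(b)))))   [R6 at 2.1.1.1]
2. m(e, s(pair(s(s(b)), e)), f(e, f(s(s(b)), s(s(b)))))  →  m(e, s(pair(s(s(b)), e)), f(e, s(s(b))))   [R1 at 3.2]
3. m(e, s(pair(s(s(b)), e)), f(e, s(s(b))))  →  m(e, s(pair(s(s(b)), e)), e)   [R1 at 3]
4. m(e, s(pair(s(s(b)), e)), e)  →  pair(s(s(b)), e)   [R5 at ε]

pair(s(s(b)), e)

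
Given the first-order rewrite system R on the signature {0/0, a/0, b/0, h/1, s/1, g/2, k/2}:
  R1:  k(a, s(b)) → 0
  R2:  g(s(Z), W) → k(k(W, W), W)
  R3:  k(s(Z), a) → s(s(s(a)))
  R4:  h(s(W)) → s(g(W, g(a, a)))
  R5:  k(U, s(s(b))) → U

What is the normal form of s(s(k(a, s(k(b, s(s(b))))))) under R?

1. s(s(k(a, s(k(b, s(s(b)))))))  →  s(s(k(a, s(b))))   [R5 at 1.1.2.1]
2. s(s(k(a, s(b))))  →  s(s(0))   [R1 at 1.1]

s(s(0))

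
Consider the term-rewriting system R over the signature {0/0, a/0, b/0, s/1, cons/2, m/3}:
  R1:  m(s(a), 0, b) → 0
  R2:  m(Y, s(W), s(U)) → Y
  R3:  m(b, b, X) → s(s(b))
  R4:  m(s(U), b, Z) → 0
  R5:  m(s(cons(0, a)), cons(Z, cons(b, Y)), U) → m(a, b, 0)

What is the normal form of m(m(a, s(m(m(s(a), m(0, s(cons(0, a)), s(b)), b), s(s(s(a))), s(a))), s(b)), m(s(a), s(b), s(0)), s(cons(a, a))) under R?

1. m(m(a, s(m(m(s(a), m(0, s(cons(0, a)), s(b)), b), s(s(s(a))), s(a))), s(b)), m(s(a), s(b), s(0)), s(cons(a, a)))  →  m(a, m(s(a), s(b), s(0)), s(cons(a, a)))   [R2 at 1]
2. m(a, m(s(a), s(b), s(0)), s(cons(a, a)))  →  m(a, s(a), s(cons(a, a)))   [R2 at 2]
3. m(a, s(a), s(cons(a, a)))  →  a   [R2 at ε]

a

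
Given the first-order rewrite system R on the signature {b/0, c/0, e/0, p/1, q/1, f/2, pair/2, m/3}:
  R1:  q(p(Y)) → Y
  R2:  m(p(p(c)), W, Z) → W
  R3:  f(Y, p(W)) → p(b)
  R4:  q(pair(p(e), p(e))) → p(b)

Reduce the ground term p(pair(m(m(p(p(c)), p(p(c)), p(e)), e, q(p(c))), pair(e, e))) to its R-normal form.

p(pair(e, pair(e, e)))

1. p(pair(m(m(p(p(c)), p(p(c)), p(e)), e, q(p(c))), pair(e, e)))  →  p(pair(m(p(p(c)), e, q(p(c))), pair(e, e)))   [R2 at 1.1.1]
2. p(pair(m(p(p(c)), e, q(p(c))), pair(e, e)))  →  p(pair(e, pair(e, e)))   [R2 at 1.1]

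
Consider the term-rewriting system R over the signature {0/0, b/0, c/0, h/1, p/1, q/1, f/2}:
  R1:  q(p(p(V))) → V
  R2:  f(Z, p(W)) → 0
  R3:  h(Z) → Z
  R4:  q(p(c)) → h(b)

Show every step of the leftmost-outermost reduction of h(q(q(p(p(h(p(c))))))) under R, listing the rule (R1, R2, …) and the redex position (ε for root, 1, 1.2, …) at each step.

1. h(q(q(p(p(h(p(c)))))))  →  q(q(p(p(h(p(c))))))   [R3 at ε]
2. q(q(p(p(h(p(c))))))  →  q(h(p(c)))   [R1 at 1]
3. q(h(p(c)))  →  q(p(c))   [R3 at 1]
4. q(p(c))  →  h(b)   [R4 at ε]
5. h(b)  →  b   [R3 at ε]

b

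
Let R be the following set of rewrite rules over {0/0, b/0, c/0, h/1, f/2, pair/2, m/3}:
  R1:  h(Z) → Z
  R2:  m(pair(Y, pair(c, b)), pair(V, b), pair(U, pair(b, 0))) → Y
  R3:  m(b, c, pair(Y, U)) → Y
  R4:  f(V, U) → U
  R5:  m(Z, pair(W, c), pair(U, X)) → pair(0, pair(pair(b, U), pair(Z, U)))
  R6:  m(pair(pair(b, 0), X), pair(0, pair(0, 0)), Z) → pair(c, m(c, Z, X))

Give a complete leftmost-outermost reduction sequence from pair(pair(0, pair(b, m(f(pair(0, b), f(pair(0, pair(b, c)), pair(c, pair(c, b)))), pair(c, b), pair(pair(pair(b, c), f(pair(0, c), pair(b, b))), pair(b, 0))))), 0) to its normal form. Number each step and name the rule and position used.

1. pair(pair(0, pair(b, m(f(pair(0, b), f(pair(0, pair(b, c)), pair(c, pair(c, b)))), pair(c, b), pair(pair(pair(b, c), f(pair(0, c), pair(b, b))), pair(b, 0))))), 0)  →  pair(pair(0, pair(b, m(f(pair(0, pair(b, c)), pair(c, pair(c, b))), pair(c, b), pair(pair(pair(b, c), f(pair(0, c), pair(b, b))), pair(b, 0))))), 0)   [R4 at 1.2.2.1]
2. pair(pair(0, pair(b, m(f(pair(0, pair(b, c)), pair(c, pair(c, b))), pair(c, b), pair(pair(pair(b, c), f(pair(0, c), pair(b, b))), pair(b, 0))))), 0)  →  pair(pair(0, pair(b, m(pair(c, pair(c, b)), pair(c, b), pair(pair(pair(b, c), f(pair(0, c), pair(b, b))), pair(b, 0))))), 0)   [R4 at 1.2.2.1]
3. pair(pair(0, pair(b, m(pair(c, pair(c, b)), pair(c, b), pair(pair(pair(b, c), f(pair(0, c), pair(b, b))), pair(b, 0))))), 0)  →  pair(pair(0, pair(b, c)), 0)   [R2 at 1.2.2]

pair(pair(0, pair(b, c)), 0)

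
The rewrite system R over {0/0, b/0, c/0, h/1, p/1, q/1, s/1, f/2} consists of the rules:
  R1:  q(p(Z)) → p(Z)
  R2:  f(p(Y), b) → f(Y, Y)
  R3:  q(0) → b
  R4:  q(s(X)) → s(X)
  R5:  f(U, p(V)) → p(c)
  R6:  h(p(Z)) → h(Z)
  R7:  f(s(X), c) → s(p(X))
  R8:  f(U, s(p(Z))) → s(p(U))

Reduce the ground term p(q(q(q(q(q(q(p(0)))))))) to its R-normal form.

1. p(q(q(q(q(q(q(p(0))))))))  →  p(q(q(q(q(q(p(0)))))))   [R1 at 1.1.1.1.1.1]
2. p(q(q(q(q(q(p(0)))))))  →  p(q(q(q(q(p(0))))))   [R1 at 1.1.1.1.1]
3. p(q(q(q(q(p(0))))))  →  p(q(q(q(p(0)))))   [R1 at 1.1.1.1]
4. p(q(q(q(p(0)))))  →  p(q(q(p(0))))   [R1 at 1.1.1]
5. p(q(q(p(0))))  →  p(q(p(0)))   [R1 at 1.1]
6. p(q(p(0)))  →  p(p(0))   [R1 at 1]

p(p(0))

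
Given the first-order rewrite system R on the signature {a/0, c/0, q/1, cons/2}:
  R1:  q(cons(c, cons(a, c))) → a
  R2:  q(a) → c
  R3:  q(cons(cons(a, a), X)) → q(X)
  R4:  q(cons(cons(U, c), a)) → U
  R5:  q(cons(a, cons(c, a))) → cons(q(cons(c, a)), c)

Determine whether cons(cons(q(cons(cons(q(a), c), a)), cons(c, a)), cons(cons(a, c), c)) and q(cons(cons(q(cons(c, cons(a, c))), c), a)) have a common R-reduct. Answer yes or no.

Reduce t₁ = cons(cons(q(cons(cons(q(a), c), a)), cons(c, a)), cons(cons(a, c), c)):
1. cons(cons(q(cons(cons(q(a), c), a)), cons(c, a)), cons(cons(a, c), c))  →  cons(cons(q(a), cons(c, a)), cons(cons(a, c), c))   [R4 at 1.1]
2. cons(cons(q(a), cons(c, a)), cons(cons(a, c), c))  →  cons(cons(c, cons(c, a)), cons(cons(a, c), c))   [R2 at 1.1]

Reduce t₂ = q(cons(cons(q(cons(c, cons(a, c))), c), a)):
1. q(cons(cons(q(cons(c, cons(a, c))), c), a))  →  q(cons(c, cons(a, c)))   [R4 at ε]
2. q(cons(c, cons(a, c)))  →  a   [R1 at ε]

no — NF(t₁) = cons(cons(c, cons(c, a)), cons(cons(a, c), c)), NF(t₂) = a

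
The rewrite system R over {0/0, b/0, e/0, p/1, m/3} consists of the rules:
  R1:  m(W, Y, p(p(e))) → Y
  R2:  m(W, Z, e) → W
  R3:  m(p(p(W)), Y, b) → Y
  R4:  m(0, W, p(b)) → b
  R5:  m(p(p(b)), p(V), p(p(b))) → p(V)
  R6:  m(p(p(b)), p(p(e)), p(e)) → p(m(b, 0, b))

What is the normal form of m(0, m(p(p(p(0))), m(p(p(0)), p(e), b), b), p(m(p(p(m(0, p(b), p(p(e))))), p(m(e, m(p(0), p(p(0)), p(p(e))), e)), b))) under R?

1. m(0, m(p(p(p(0))), m(p(p(0)), p(e), b), b), p(m(p(p(m(0, p(b), p(p(e))))), p(m(e, m(p(0), p(p(0)), p(p(e))), e)), b)))  →  m(0, m(p(p(0)), p(e), b), p(m(p(p(m(0, p(b), p(p(e))))), p(m(e, m(p(0), p(p(0)), p(p(e))), e)), b)))   [R3 at 2]
2. m(0, m(p(p(0)), p(e), b), p(m(p(p(m(0, p(b), p(p(e))))), p(m(e, m(p(0), p(p(0)), p(p(e))), e)), b)))  →  m(0, p(e), p(m(p(p(m(0, p(b), p(p(e))))), p(m(e, m(p(0), p(p(0)), p(p(e))), e)), b)))   [R3 at 2]
3. m(0, p(e), p(m(p(p(m(0, p(b), p(p(e))))), p(m(e, m(p(0), p(p(0)), p(p(e))), e)), b)))  →  m(0, p(e), p(p(m(e, m(p(0), p(p(0)), p(p(e))), e))))   [R3 at 3.1]
4. m(0, p(e), p(p(m(e, m(p(0), p(p(0)), p(p(e))), e))))  →  m(0, p(e), p(p(e)))   [R2 at 3.1.1]
5. m(0, p(e), p(p(e)))  →  p(e)   [R1 at ε]

p(e)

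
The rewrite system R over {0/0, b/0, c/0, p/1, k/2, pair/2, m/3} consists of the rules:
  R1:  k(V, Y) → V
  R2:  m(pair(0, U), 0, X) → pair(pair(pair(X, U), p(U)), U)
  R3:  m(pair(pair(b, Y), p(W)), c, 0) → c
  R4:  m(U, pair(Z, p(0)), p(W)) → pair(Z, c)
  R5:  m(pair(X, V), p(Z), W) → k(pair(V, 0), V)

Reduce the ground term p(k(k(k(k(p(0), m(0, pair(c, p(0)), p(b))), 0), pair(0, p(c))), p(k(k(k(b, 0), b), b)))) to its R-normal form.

p(p(0))

1. p(k(k(k(k(p(0), m(0, pair(c, p(0)), p(b))), 0), pair(0, p(c))), p(k(k(k(b, 0), b), b))))  →  p(k(k(k(p(0), m(0, pair(c, p(0)), p(b))), 0), pair(0, p(c))))   [R1 at 1]
2. p(k(k(k(p(0), m(0, pair(c, p(0)), p(b))), 0), pair(0, p(c))))  →  p(k(k(p(0), m(0, pair(c, p(0)), p(b))), 0))   [R1 at 1]
3. p(k(k(p(0), m(0, pair(c, p(0)), p(b))), 0))  →  p(k(p(0), m(0, pair(c, p(0)), p(b))))   [R1 at 1]
4. p(k(p(0), m(0, pair(c, p(0)), p(b))))  →  p(p(0))   [R1 at 1]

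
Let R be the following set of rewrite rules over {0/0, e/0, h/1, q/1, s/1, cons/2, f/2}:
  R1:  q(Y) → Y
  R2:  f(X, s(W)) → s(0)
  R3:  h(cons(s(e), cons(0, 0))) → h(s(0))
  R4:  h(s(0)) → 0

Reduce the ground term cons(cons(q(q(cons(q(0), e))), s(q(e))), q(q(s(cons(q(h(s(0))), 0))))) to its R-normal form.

cons(cons(cons(0, e), s(e)), s(cons(0, 0)))

1. cons(cons(q(q(cons(q(0), e))), s(q(e))), q(q(s(cons(q(h(s(0))), 0)))))  →  cons(cons(q(cons(q(0), e)), s(q(e))), q(q(s(cons(q(h(s(0))), 0)))))   [R1 at 1.1]
2. cons(cons(q(cons(q(0), e)), s(q(e))), q(q(s(cons(q(h(s(0))), 0)))))  →  cons(cons(cons(q(0), e), s(q(e))), q(q(s(cons(q(h(s(0))), 0)))))   [R1 at 1.1]
3. cons(cons(cons(q(0), e), s(q(e))), q(q(s(cons(q(h(s(0))), 0)))))  →  cons(cons(cons(0, e), s(q(e))), q(q(s(cons(q(h(s(0))), 0)))))   [R1 at 1.1.1]
4. cons(cons(cons(0, e), s(q(e))), q(q(s(cons(q(h(s(0))), 0)))))  →  cons(cons(cons(0, e), s(e)), q(q(s(cons(q(h(s(0))), 0)))))   [R1 at 1.2.1]
5. cons(cons(cons(0, e), s(e)), q(q(s(cons(q(h(s(0))), 0)))))  →  cons(cons(cons(0, e), s(e)), q(s(cons(q(h(s(0))), 0))))   [R1 at 2]
6. cons(cons(cons(0, e), s(e)), q(s(cons(q(h(s(0))), 0))))  →  cons(cons(cons(0, e), s(e)), s(cons(q(h(s(0))), 0)))   [R1 at 2]
7. cons(cons(cons(0, e), s(e)), s(cons(q(h(s(0))), 0)))  →  cons(cons(cons(0, e), s(e)), s(cons(h(s(0)), 0)))   [R1 at 2.1.1]
8. cons(cons(cons(0, e), s(e)), s(cons(h(s(0)), 0)))  →  cons(cons(cons(0, e), s(e)), s(cons(0, 0)))   [R4 at 2.1.1]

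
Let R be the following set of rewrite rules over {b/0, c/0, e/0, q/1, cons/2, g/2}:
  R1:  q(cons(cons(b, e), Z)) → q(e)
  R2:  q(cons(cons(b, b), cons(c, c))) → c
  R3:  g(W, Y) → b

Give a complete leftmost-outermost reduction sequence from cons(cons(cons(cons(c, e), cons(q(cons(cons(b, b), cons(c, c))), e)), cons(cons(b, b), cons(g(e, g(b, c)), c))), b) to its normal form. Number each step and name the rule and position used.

1. cons(cons(cons(cons(c, e), cons(q(cons(cons(b, b), cons(c, c))), e)), cons(cons(b, b), cons(g(e, g(b, c)), c))), b)  →  cons(cons(cons(cons(c, e), cons(c, e)), cons(cons(b, b), cons(g(e, g(b, c)), c))), b)   [R2 at 1.1.2.1]
2. cons(cons(cons(cons(c, e), cons(c, e)), cons(cons(b, b), cons(g(e, g(b, c)), c))), b)  →  cons(cons(cons(cons(c, e), cons(c, e)), cons(cons(b, b), cons(b, c))), b)   [R3 at 1.2.2.1]

cons(cons(cons(cons(c, e), cons(c, e)), cons(cons(b, b), cons(b, c))), b)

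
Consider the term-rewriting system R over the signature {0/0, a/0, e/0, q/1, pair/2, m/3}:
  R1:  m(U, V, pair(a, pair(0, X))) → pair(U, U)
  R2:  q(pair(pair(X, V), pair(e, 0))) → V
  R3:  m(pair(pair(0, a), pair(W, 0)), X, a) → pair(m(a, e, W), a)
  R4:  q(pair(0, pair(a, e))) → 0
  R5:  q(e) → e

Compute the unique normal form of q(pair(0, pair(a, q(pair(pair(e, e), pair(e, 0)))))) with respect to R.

0

1. q(pair(0, pair(a, q(pair(pair(e, e), pair(e, 0))))))  →  q(pair(0, pair(a, e)))   [R2 at 1.2.2]
2. q(pair(0, pair(a, e)))  →  0   [R4 at ε]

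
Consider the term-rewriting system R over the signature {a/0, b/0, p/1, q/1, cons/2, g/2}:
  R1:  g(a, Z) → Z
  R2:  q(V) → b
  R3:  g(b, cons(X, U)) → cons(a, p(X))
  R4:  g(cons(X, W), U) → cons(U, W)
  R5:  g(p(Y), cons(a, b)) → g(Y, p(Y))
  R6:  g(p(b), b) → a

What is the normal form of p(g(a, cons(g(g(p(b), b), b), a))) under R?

1. p(g(a, cons(g(g(p(b), b), b), a)))  →  p(cons(g(g(p(b), b), b), a))   [R1 at 1]
2. p(cons(g(g(p(b), b), b), a))  →  p(cons(g(a, b), a))   [R6 at 1.1.1]
3. p(cons(g(a, b), a))  →  p(cons(b, a))   [R1 at 1.1]

p(cons(b, a))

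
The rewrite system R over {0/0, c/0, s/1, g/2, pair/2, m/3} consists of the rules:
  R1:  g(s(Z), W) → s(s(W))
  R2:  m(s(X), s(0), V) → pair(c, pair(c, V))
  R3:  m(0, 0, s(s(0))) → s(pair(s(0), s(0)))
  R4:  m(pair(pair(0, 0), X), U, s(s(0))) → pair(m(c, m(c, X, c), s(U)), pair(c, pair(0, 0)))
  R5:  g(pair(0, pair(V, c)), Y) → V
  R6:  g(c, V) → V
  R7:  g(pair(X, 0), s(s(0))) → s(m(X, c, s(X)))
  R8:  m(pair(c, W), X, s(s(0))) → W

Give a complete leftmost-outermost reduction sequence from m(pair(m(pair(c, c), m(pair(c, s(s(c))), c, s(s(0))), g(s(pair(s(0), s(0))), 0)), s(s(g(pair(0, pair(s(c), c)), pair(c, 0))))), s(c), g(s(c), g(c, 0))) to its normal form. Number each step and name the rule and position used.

1. m(pair(m(pair(c, c), m(pair(c, s(s(c))), c, s(s(0))), g(s(pair(s(0), s(0))), 0)), s(s(g(pair(0, pair(s(c), c)), pair(c, 0))))), s(c), g(s(c), g(c, 0)))  →  m(pair(m(pair(c, c), s(s(c)), g(s(pair(s(0), s(0))), 0)), s(s(g(pair(0, pair(s(c), c)), pair(c, 0))))), s(c), g(s(c), g(c, 0)))   [R8 at 1.1.2]
2. m(pair(m(pair(c, c), s(s(c)), g(s(pair(s(0), s(0))), 0)), s(s(g(pair(0, pair(s(c), c)), pair(c, 0))))), s(c), g(s(c), g(c, 0)))  →  m(pair(m(pair(c, c), s(s(c)), s(s(0))), s(s(g(pair(0, pair(s(c), c)), pair(c, 0))))), s(c), g(s(c), g(c, 0)))   [R1 at 1.1.3]
3. m(pair(m(pair(c, c), s(s(c)), s(s(0))), s(s(g(pair(0, pair(s(c), c)), pair(c, 0))))), s(c), g(s(c), g(c, 0)))  →  m(pair(c, s(s(g(pair(0, pair(s(c), c)), pair(c, 0))))), s(c), g(s(c), g(c, 0)))   [R8 at 1.1]
4. m(pair(c, s(s(g(pair(0, pair(s(c), c)), pair(c, 0))))), s(c), g(s(c), g(c, 0)))  →  m(pair(c, s(s(s(c)))), s(c), g(s(c), g(c, 0)))   [R5 at 1.2.1.1]
5. m(pair(c, s(s(s(c)))), s(c), g(s(c), g(c, 0)))  →  m(pair(c, s(s(s(c)))), s(c), s(s(g(c, 0))))   [R1 at 3]
6. m(pair(c, s(s(s(c)))), s(c), s(s(g(c, 0))))  →  m(pair(c, s(s(s(c)))), s(c), s(s(0)))   [R6 at 3.1.1]
7. m(pair(c, s(s(s(c)))), s(c), s(s(0)))  →  s(s(s(c)))   [R8 at ε]

s(s(s(c)))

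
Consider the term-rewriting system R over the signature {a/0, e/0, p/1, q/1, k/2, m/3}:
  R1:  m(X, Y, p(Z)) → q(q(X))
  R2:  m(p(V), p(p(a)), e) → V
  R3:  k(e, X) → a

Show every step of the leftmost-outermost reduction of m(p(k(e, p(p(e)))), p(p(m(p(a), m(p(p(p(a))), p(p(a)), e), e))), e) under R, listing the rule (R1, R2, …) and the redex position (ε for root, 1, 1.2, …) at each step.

1. m(p(k(e, p(p(e)))), p(p(m(p(a), m(p(p(p(a))), p(p(a)), e), e))), e)  →  m(p(a), p(p(m(p(a), m(p(p(p(a))), p(p(a)), e), e))), e)   [R3 at 1.1]
2. m(p(a), p(p(m(p(a), m(p(p(p(a))), p(p(a)), e), e))), e)  →  m(p(a), p(p(m(p(a), p(p(a)), e))), e)   [R2 at 2.1.1.2]
3. m(p(a), p(p(m(p(a), p(p(a)), e))), e)  →  m(p(a), p(p(a)), e)   [R2 at 2.1.1]
4. m(p(a), p(p(a)), e)  →  a   [R2 at ε]

a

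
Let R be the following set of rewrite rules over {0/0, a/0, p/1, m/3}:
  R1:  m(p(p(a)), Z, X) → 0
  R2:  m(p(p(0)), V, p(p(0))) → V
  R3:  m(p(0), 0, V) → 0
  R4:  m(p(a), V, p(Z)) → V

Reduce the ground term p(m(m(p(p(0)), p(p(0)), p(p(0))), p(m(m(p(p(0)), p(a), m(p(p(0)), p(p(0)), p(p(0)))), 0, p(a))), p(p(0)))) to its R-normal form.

1. p(m(m(p(p(0)), p(p(0)), p(p(0))), p(m(m(p(p(0)), p(a), m(p(p(0)), p(p(0)), p(p(0)))), 0, p(a))), p(p(0))))  →  p(m(p(p(0)), p(m(m(p(p(0)), p(a), m(p(p(0)), p(p(0)), p(p(0)))), 0, p(a))), p(p(0))))   [R2 at 1.1]
2. p(m(p(p(0)), p(m(m(p(p(0)), p(a), m(p(p(0)), p(p(0)), p(p(0)))), 0, p(a))), p(p(0))))  →  p(p(m(m(p(p(0)), p(a), m(p(p(0)), p(p(0)), p(p(0)))), 0, p(a))))   [R2 at 1]
3. p(p(m(m(p(p(0)), p(a), m(p(p(0)), p(p(0)), p(p(0)))), 0, p(a))))  →  p(p(m(m(p(p(0)), p(a), p(p(0))), 0, p(a))))   [R2 at 1.1.1.3]
4. p(p(m(m(p(p(0)), p(a), p(p(0))), 0, p(a))))  →  p(p(m(p(a), 0, p(a))))   [R2 at 1.1.1]
5. p(p(m(p(a), 0, p(a))))  →  p(p(0))   [R4 at 1.1]

p(p(0))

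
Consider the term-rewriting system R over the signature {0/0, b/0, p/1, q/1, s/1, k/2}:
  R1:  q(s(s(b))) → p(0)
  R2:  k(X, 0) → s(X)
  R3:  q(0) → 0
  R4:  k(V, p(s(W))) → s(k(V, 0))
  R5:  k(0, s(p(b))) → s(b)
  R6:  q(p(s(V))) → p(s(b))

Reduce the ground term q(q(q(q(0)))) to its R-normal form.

0

1. q(q(q(q(0))))  →  q(q(q(0)))   [R3 at 1.1.1]
2. q(q(q(0)))  →  q(q(0))   [R3 at 1.1]
3. q(q(0))  →  q(0)   [R3 at 1]
4. q(0)  →  0   [R3 at ε]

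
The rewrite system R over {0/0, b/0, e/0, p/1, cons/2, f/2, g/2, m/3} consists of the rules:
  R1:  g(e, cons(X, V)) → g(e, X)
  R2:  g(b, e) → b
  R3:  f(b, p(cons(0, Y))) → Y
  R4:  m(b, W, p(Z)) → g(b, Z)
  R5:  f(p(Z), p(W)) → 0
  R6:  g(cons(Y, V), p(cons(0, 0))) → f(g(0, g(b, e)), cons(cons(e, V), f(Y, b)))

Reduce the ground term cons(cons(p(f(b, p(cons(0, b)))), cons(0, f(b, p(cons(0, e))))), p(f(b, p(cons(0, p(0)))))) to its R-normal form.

cons(cons(p(b), cons(0, e)), p(p(0)))

1. cons(cons(p(f(b, p(cons(0, b)))), cons(0, f(b, p(cons(0, e))))), p(f(b, p(cons(0, p(0))))))  →  cons(cons(p(b), cons(0, f(b, p(cons(0, e))))), p(f(b, p(cons(0, p(0))))))   [R3 at 1.1.1]
2. cons(cons(p(b), cons(0, f(b, p(cons(0, e))))), p(f(b, p(cons(0, p(0))))))  →  cons(cons(p(b), cons(0, e)), p(f(b, p(cons(0, p(0))))))   [R3 at 1.2.2]
3. cons(cons(p(b), cons(0, e)), p(f(b, p(cons(0, p(0))))))  →  cons(cons(p(b), cons(0, e)), p(p(0)))   [R3 at 2.1]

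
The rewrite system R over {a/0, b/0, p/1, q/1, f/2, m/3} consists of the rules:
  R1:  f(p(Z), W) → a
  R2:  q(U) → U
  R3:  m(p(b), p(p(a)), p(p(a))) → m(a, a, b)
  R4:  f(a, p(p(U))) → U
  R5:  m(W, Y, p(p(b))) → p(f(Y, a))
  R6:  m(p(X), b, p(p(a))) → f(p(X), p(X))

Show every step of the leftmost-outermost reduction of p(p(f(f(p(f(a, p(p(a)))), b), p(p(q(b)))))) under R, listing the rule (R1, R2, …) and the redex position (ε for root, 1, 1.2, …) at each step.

1. p(p(f(f(p(f(a, p(p(a)))), b), p(p(q(b))))))  →  p(p(f(a, p(p(q(b))))))   [R1 at 1.1.1]
2. p(p(f(a, p(p(q(b))))))  →  p(p(q(b)))   [R4 at 1.1]
3. p(p(q(b)))  →  p(p(b))   [R2 at 1.1]

p(p(b))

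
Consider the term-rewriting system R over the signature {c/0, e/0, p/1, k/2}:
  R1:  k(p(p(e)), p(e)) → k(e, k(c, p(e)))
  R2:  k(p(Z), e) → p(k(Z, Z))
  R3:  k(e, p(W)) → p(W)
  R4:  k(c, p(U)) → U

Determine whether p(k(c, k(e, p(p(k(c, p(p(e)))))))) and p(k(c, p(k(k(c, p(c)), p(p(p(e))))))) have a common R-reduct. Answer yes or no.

Reduce t₁ = p(k(c, k(e, p(p(k(c, p(p(e)))))))):
1. p(k(c, k(e, p(p(k(c, p(p(e))))))))  →  p(k(c, p(p(k(c, p(p(e)))))))   [R3 at 1.2]
2. p(k(c, p(p(k(c, p(p(e)))))))  →  p(p(k(c, p(p(e)))))   [R4 at 1]
3. p(p(k(c, p(p(e)))))  →  p(p(p(e)))   [R4 at 1.1]

Reduce t₂ = p(k(c, p(k(k(c, p(c)), p(p(p(e))))))):
1. p(k(c, p(k(k(c, p(c)), p(p(p(e)))))))  →  p(k(k(c, p(c)), p(p(p(e)))))   [R4 at 1]
2. p(k(k(c, p(c)), p(p(p(e)))))  →  p(k(c, p(p(p(e)))))   [R4 at 1.1]
3. p(k(c, p(p(p(e)))))  →  p(p(p(e)))   [R4 at 1]

yes — NF(t₁) = p(p(p(e))), NF(t₂) = p(p(p(e)))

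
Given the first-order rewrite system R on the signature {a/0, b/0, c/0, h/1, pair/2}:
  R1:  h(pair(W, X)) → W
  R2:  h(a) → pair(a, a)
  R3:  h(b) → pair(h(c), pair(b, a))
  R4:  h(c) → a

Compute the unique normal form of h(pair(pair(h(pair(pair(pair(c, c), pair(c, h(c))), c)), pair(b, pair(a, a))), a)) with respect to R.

pair(pair(pair(c, c), pair(c, a)), pair(b, pair(a, a)))

1. h(pair(pair(h(pair(pair(pair(c, c), pair(c, h(c))), c)), pair(b, pair(a, a))), a))  →  pair(h(pair(pair(pair(c, c), pair(c, h(c))), c)), pair(b, pair(a, a)))   [R1 at ε]
2. pair(h(pair(pair(pair(c, c), pair(c, h(c))), c)), pair(b, pair(a, a)))  →  pair(pair(pair(c, c), pair(c, h(c))), pair(b, pair(a, a)))   [R1 at 1]
3. pair(pair(pair(c, c), pair(c, h(c))), pair(b, pair(a, a)))  →  pair(pair(pair(c, c), pair(c, a)), pair(b, pair(a, a)))   [R4 at 1.2.2]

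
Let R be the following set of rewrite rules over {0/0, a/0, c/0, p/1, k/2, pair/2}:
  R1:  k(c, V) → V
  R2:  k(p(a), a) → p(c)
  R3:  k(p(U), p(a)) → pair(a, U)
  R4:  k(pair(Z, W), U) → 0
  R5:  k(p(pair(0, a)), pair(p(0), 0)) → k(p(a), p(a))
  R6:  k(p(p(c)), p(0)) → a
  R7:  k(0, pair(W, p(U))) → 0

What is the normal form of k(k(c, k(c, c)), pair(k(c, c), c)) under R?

1. k(k(c, k(c, c)), pair(k(c, c), c))  →  k(k(c, c), pair(k(c, c), c))   [R1 at 1]
2. k(k(c, c), pair(k(c, c), c))  →  k(c, pair(k(c, c), c))   [R1 at 1]
3. k(c, pair(k(c, c), c))  →  pair(k(c, c), c)   [R1 at ε]
4. pair(k(c, c), c)  →  pair(c, c)   [R1 at 1]

pair(c, c)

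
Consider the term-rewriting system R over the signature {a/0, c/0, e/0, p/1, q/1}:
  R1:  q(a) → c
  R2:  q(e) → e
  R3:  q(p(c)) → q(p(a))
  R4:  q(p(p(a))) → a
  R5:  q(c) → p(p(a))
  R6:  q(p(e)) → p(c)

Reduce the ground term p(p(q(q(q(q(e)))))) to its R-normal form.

1. p(p(q(q(q(q(e))))))  →  p(p(q(q(q(e)))))   [R2 at 1.1.1.1.1]
2. p(p(q(q(q(e)))))  →  p(p(q(q(e))))   [R2 at 1.1.1.1]
3. p(p(q(q(e))))  →  p(p(q(e)))   [R2 at 1.1.1]
4. p(p(q(e)))  →  p(p(e))   [R2 at 1.1]

p(p(e))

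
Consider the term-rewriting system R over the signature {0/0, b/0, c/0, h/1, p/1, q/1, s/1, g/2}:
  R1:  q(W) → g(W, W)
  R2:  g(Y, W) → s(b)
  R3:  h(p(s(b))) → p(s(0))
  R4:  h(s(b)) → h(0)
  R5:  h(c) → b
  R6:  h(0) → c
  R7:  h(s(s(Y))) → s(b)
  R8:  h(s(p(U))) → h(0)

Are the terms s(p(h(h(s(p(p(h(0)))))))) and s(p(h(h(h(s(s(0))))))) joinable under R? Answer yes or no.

Reduce t₁ = s(p(h(h(s(p(p(h(0)))))))):
1. s(p(h(h(s(p(p(h(0))))))))  →  s(p(h(h(0))))   [R8 at 1.1.1]
2. s(p(h(h(0))))  →  s(p(h(c)))   [R6 at 1.1.1]
3. s(p(h(c)))  →  s(p(b))   [R5 at 1.1]

Reduce t₂ = s(p(h(h(h(s(s(0))))))):
1. s(p(h(h(h(s(s(0)))))))  →  s(p(h(h(s(b)))))   [R7 at 1.1.1.1]
2. s(p(h(h(s(b)))))  →  s(p(h(h(0))))   [R4 at 1.1.1]
3. s(p(h(h(0))))  →  s(p(h(c)))   [R6 at 1.1.1]
4. s(p(h(c)))  →  s(p(b))   [R5 at 1.1]

yes — NF(t₁) = s(p(b)), NF(t₂) = s(p(b))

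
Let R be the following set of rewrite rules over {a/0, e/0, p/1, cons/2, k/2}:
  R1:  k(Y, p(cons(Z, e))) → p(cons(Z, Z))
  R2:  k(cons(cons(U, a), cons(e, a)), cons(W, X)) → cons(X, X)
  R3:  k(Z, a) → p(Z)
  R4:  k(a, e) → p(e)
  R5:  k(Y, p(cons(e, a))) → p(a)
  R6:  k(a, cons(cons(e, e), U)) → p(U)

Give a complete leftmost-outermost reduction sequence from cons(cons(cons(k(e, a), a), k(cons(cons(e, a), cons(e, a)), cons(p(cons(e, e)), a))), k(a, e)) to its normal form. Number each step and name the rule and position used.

cons(cons(cons(p(e), a), cons(a, a)), p(e))

1. cons(cons(cons(k(e, a), a), k(cons(cons(e, a), cons(e, a)), cons(p(cons(e, e)), a))), k(a, e))  →  cons(cons(cons(p(e), a), k(cons(cons(e, a), cons(e, a)), cons(p(cons(e, e)), a))), k(a, e))   [R3 at 1.1.1]
2. cons(cons(cons(p(e), a), k(cons(cons(e, a), cons(e, a)), cons(p(cons(e, e)), a))), k(a, e))  →  cons(cons(cons(p(e), a), cons(a, a)), k(a, e))   [R2 at 1.2]
3. cons(cons(cons(p(e), a), cons(a, a)), k(a, e))  →  cons(cons(cons(p(e), a), cons(a, a)), p(e))   [R4 at 2]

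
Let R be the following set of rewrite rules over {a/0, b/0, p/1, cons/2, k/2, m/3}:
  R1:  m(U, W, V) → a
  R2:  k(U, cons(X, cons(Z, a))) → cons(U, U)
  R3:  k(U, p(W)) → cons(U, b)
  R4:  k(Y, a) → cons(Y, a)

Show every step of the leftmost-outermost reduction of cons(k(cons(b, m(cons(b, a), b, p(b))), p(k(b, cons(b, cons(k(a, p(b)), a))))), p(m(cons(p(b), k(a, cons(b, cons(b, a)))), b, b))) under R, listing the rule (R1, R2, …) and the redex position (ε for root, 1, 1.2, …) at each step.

cons(cons(cons(b, a), b), p(a))

1. cons(k(cons(b, m(cons(b, a), b, p(b))), p(k(b, cons(b, cons(k(a, p(b)), a))))), p(m(cons(p(b), k(a, cons(b, cons(b, a)))), b, b)))  →  cons(cons(cons(b, m(cons(b, a), b, p(b))), b), p(m(cons(p(b), k(a, cons(b, cons(b, a)))), b, b)))   [R3 at 1]
2. cons(cons(cons(b, m(cons(b, a), b, p(b))), b), p(m(cons(p(b), k(a, cons(b, cons(b, a)))), b, b)))  →  cons(cons(cons(b, a), b), p(m(cons(p(b), k(a, cons(b, cons(b, a)))), b, b)))   [R1 at 1.1.2]
3. cons(cons(cons(b, a), b), p(m(cons(p(b), k(a, cons(b, cons(b, a)))), b, b)))  →  cons(cons(cons(b, a), b), p(a))   [R1 at 2.1]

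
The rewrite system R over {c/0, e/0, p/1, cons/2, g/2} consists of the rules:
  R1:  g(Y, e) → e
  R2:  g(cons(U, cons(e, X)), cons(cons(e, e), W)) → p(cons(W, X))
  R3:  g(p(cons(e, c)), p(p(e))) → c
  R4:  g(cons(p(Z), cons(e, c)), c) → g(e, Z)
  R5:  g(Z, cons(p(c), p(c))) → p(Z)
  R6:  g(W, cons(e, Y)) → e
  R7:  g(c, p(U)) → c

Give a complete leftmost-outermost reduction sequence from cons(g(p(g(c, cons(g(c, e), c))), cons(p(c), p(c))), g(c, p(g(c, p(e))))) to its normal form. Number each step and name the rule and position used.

1. cons(g(p(g(c, cons(g(c, e), c))), cons(p(c), p(c))), g(c, p(g(c, p(e)))))  →  cons(p(p(g(c, cons(g(c, e), c)))), g(c, p(g(c, p(e)))))   [R5 at 1]
2. cons(p(p(g(c, cons(g(c, e), c)))), g(c, p(g(c, p(e)))))  →  cons(p(p(g(c, cons(e, c)))), g(c, p(g(c, p(e)))))   [R1 at 1.1.1.2.1]
3. cons(p(p(g(c, cons(e, c)))), g(c, p(g(c, p(e)))))  →  cons(p(p(e)), g(c, p(g(c, p(e)))))   [R6 at 1.1.1]
4. cons(p(p(e)), g(c, p(g(c, p(e)))))  →  cons(p(p(e)), c)   [R7 at 2]

cons(p(p(e)), c)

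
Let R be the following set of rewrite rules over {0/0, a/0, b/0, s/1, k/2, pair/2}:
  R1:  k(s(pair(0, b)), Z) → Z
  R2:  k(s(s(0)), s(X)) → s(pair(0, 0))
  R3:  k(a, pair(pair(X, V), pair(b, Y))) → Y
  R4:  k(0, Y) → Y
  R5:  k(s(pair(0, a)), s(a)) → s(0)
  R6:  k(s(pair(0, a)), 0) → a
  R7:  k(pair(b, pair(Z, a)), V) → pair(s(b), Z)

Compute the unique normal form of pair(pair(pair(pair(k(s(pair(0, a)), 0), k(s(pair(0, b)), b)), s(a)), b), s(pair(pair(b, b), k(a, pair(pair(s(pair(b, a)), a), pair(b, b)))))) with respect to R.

1. pair(pair(pair(pair(k(s(pair(0, a)), 0), k(s(pair(0, b)), b)), s(a)), b), s(pair(pair(b, b), k(a, pair(pair(s(pair(b, a)), a), pair(b, b))))))  →  pair(pair(pair(pair(a, k(s(pair(0, b)), b)), s(a)), b), s(pair(pair(b, b), k(a, pair(pair(s(pair(b, a)), a), pair(b, b))))))   [R6 at 1.1.1.1]
2. pair(pair(pair(pair(a, k(s(pair(0, b)), b)), s(a)), b), s(pair(pair(b, b), k(a, pair(pair(s(pair(b, a)), a), pair(b, b))))))  →  pair(pair(pair(pair(a, b), s(a)), b), s(pair(pair(b, b), k(a, pair(pair(s(pair(b, a)), a), pair(b, b))))))   [R1 at 1.1.1.2]
3. pair(pair(pair(pair(a, b), s(a)), b), s(pair(pair(b, b), k(a, pair(pair(s(pair(b, a)), a), pair(b, b))))))  →  pair(pair(pair(pair(a, b), s(a)), b), s(pair(pair(b, b), b)))   [R3 at 2.1.2]

pair(pair(pair(pair(a, b), s(a)), b), s(pair(pair(b, b), b)))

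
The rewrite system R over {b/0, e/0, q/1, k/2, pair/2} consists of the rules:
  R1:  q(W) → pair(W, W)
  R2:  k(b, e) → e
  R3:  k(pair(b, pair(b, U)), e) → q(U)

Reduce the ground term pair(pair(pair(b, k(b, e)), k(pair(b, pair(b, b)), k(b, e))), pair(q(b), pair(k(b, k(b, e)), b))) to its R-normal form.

pair(pair(pair(b, e), pair(b, b)), pair(pair(b, b), pair(e, b)))

1. pair(pair(pair(b, k(b, e)), k(pair(b, pair(b, b)), k(b, e))), pair(q(b), pair(k(b, k(b, e)), b)))  →  pair(pair(pair(b, e), k(pair(b, pair(b, b)), k(b, e))), pair(q(b), pair(k(b, k(b, e)), b)))   [R2 at 1.1.2]
2. pair(pair(pair(b, e), k(pair(b, pair(b, b)), k(b, e))), pair(q(b), pair(k(b, k(b, e)), b)))  →  pair(pair(pair(b, e), k(pair(b, pair(b, b)), e)), pair(q(b), pair(k(b, k(b, e)), b)))   [R2 at 1.2.2]
3. pair(pair(pair(b, e), k(pair(b, pair(b, b)), e)), pair(q(b), pair(k(b, k(b, e)), b)))  →  pair(pair(pair(b, e), q(b)), pair(q(b), pair(k(b, k(b, e)), b)))   [R3 at 1.2]
4. pair(pair(pair(b, e), q(b)), pair(q(b), pair(k(b, k(b, e)), b)))  →  pair(pair(pair(b, e), pair(b, b)), pair(q(b), pair(k(b, k(b, e)), b)))   [R1 at 1.2]
5. pair(pair(pair(b, e), pair(b, b)), pair(q(b), pair(k(b, k(b, e)), b)))  →  pair(pair(pair(b, e), pair(b, b)), pair(pair(b, b), pair(k(b, k(b, e)), b)))   [R1 at 2.1]
6. pair(pair(pair(b, e), pair(b, b)), pair(pair(b, b), pair(k(b, k(b, e)), b)))  →  pair(pair(pair(b, e), pair(b, b)), pair(pair(b, b), pair(k(b, e), b)))   [R2 at 2.2.1.2]
7. pair(pair(pair(b, e), pair(b, b)), pair(pair(b, b), pair(k(b, e), b)))  →  pair(pair(pair(b, e), pair(b, b)), pair(pair(b, b), pair(e, b)))   [R2 at 2.2.1]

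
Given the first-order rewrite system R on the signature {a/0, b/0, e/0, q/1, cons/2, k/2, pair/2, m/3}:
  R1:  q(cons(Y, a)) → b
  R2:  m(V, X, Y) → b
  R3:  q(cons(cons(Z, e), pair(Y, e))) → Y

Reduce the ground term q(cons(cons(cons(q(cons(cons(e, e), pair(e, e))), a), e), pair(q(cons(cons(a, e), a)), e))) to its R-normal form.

b

1. q(cons(cons(cons(q(cons(cons(e, e), pair(e, e))), a), e), pair(q(cons(cons(a, e), a)), e)))  →  q(cons(cons(a, e), a))   [R3 at ε]
2. q(cons(cons(a, e), a))  →  b   [R1 at ε]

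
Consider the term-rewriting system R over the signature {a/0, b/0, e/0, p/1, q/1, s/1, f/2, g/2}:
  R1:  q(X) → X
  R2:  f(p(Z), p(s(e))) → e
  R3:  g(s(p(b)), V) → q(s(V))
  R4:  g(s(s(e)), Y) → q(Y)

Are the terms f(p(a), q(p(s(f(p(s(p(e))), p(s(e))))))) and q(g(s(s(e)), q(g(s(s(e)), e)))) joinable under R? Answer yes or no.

Reduce t₁ = f(p(a), q(p(s(f(p(s(p(e))), p(s(e))))))):
1. f(p(a), q(p(s(f(p(s(p(e))), p(s(e)))))))  →  f(p(a), p(s(f(p(s(p(e))), p(s(e))))))   [R1 at 2]
2. f(p(a), p(s(f(p(s(p(e))), p(s(e))))))  →  f(p(a), p(s(e)))   [R2 at 2.1.1]
3. f(p(a), p(s(e)))  →  e   [R2 at ε]

Reduce t₂ = q(g(s(s(e)), q(g(s(s(e)), e)))):
1. q(g(s(s(e)), q(g(s(s(e)), e))))  →  g(s(s(e)), q(g(s(s(e)), e)))   [R1 at ε]
2. g(s(s(e)), q(g(s(s(e)), e)))  →  q(q(g(s(s(e)), e)))   [R4 at ε]
3. q(q(g(s(s(e)), e)))  →  q(g(s(s(e)), e))   [R1 at ε]
4. q(g(s(s(e)), e))  →  g(s(s(e)), e)   [R1 at ε]
5. g(s(s(e)), e)  →  q(e)   [R4 at ε]
6. q(e)  →  e   [R1 at ε]

yes — NF(t₁) = e, NF(t₂) = e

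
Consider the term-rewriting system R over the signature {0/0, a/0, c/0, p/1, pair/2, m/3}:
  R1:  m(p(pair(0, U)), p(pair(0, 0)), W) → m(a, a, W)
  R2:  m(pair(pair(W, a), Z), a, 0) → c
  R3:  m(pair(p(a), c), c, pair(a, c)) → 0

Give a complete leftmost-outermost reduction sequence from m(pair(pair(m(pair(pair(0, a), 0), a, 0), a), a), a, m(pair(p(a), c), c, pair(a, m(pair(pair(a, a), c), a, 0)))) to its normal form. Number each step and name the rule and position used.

1. m(pair(pair(m(pair(pair(0, a), 0), a, 0), a), a), a, m(pair(p(a), c), c, pair(a, m(pair(pair(a, a), c), a, 0))))  →  m(pair(pair(c, a), a), a, m(pair(p(a), c), c, pair(a, m(pair(pair(a, a), c), a, 0))))   [R2 at 1.1.1]
2. m(pair(pair(c, a), a), a, m(pair(p(a), c), c, pair(a, m(pair(pair(a, a), c), a, 0))))  →  m(pair(pair(c, a), a), a, m(pair(p(a), c), c, pair(a, c)))   [R2 at 3.3.2]
3. m(pair(pair(c, a), a), a, m(pair(p(a), c), c, pair(a, c)))  →  m(pair(pair(c, a), a), a, 0)   [R3 at 3]
4. m(pair(pair(c, a), a), a, 0)  →  c   [R2 at ε]

c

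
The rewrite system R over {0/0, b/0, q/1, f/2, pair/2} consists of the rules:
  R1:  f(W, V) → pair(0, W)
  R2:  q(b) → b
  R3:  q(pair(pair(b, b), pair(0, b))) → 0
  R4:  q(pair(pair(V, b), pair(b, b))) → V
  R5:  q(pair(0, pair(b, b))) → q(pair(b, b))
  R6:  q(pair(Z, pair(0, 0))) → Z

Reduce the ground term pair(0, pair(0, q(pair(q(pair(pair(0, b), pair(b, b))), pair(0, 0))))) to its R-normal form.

pair(0, pair(0, 0))

1. pair(0, pair(0, q(pair(q(pair(pair(0, b), pair(b, b))), pair(0, 0)))))  →  pair(0, pair(0, q(pair(pair(0, b), pair(b, b)))))   [R6 at 2.2]
2. pair(0, pair(0, q(pair(pair(0, b), pair(b, b)))))  →  pair(0, pair(0, 0))   [R4 at 2.2]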